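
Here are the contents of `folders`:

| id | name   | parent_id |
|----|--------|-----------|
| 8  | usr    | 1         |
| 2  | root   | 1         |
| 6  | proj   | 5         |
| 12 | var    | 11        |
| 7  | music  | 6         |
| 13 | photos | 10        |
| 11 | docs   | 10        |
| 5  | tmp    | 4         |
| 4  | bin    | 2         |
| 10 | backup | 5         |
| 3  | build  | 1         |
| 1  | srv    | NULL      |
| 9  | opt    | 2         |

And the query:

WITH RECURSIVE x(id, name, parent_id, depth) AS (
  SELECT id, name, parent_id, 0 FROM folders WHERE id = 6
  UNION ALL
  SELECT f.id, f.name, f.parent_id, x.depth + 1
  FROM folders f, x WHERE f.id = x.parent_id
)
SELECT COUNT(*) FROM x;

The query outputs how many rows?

5

Base: id=6 (proj), parent_id=5, depth 0.
Iteration 1: join on id=5 -> tmp (id 5, parent_id=4, depth 1).
Iteration 2: join on id=4 -> bin (id 4, parent_id=2, depth 2).
Iteration 3: join on id=2 -> root (id 2, parent_id=1, depth 3).
Iteration 4: join on id=1 -> srv (id 1, parent_id=NULL, depth 4).
Iteration 5: parent_id is NULL; no match; recursion stops.
Total rows emitted: 5.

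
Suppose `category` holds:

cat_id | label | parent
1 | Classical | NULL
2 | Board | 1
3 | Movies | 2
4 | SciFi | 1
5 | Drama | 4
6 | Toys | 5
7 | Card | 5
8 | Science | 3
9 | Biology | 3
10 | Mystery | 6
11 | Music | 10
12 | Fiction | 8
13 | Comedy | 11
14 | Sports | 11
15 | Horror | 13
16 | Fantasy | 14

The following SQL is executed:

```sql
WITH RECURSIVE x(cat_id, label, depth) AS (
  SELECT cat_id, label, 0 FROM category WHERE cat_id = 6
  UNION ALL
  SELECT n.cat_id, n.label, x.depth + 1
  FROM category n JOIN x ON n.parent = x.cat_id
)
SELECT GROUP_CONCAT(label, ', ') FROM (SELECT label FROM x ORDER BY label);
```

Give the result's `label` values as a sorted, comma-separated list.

Base: cat_id=6 (Toys) at depth 0.
Iteration 1: rows with parent in {6} -> Mystery (id 10, depth 1).
Iteration 2: rows with parent in {10} -> Music (id 11, depth 2).
Iteration 3: rows with parent in {11} -> Comedy (id 13, depth 3), Sports (id 14, depth 3).
Iteration 4: rows with parent in {13,14} -> Horror (id 15, depth 4), Fantasy (id 16, depth 4).
Iteration 5: no rows with parent in {15,16}; recursion stops.

Comedy, Fantasy, Horror, Music, Mystery, Sports, Toys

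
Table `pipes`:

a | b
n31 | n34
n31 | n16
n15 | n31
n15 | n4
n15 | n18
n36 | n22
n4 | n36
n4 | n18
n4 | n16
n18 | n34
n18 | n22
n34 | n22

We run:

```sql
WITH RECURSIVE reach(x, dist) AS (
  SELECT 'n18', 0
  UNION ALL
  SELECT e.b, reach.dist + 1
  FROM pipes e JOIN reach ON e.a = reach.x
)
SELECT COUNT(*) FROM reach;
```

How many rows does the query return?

Base: (n18, dist=0).
Iteration 1: edges from {n18} -> (n22, dist=1), (n34, dist=1).
Iteration 2: edges from {n22,n34} -> (n22, dist=2).
Iteration 3: no outgoing edges from {n22}; recursion stops.
Total rows emitted: 4.

4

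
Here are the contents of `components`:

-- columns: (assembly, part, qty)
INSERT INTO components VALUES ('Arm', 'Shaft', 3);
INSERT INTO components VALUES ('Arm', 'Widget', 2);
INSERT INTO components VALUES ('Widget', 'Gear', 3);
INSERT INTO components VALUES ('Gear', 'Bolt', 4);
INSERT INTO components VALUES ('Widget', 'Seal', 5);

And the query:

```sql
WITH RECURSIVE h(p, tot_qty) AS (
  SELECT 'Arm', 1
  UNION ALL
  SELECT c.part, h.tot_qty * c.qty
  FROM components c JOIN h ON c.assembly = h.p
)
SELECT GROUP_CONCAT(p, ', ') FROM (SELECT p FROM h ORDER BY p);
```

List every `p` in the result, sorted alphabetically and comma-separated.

Arm, Bolt, Gear, Seal, Shaft, Widget

Base: (Arm, tot_qty=1).
Iteration 1: components of {Arm} -> Shaft = 1*3 = 3, Widget = 1*2 = 2.
Iteration 2: components of {Shaft,Widget} -> Gear = 2*3 = 6, Seal = 2*5 = 10.
Iteration 3: components of {Gear,Seal} -> Bolt = 6*4 = 24.
Iteration 4: no further components; recursion stops.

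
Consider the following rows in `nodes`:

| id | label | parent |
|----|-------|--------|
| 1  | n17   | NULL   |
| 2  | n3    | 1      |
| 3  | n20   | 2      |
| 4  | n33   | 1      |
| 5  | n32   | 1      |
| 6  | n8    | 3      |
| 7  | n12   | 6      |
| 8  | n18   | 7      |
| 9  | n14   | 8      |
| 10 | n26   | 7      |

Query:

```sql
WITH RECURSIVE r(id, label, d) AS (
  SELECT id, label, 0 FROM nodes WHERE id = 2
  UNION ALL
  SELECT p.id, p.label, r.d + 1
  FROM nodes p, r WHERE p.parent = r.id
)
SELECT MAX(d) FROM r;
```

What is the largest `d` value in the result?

5

Base: id=2 (n3) at d 0.
Iteration 1: rows with parent in {2} -> n20 (id 3, d 1).
Iteration 2: rows with parent in {3} -> n8 (id 6, d 2).
Iteration 3: rows with parent in {6} -> n12 (id 7, d 3).
Iteration 4: rows with parent in {7} -> n18 (id 8, d 4), n26 (id 10, d 4).
Iteration 5: rows with parent in {8,10} -> n14 (id 9, d 5).
Iteration 6: no rows with parent in {9}; recursion stops.
d values: 0, 1, 2, 3, 4, 4, 5; the maximum is 5.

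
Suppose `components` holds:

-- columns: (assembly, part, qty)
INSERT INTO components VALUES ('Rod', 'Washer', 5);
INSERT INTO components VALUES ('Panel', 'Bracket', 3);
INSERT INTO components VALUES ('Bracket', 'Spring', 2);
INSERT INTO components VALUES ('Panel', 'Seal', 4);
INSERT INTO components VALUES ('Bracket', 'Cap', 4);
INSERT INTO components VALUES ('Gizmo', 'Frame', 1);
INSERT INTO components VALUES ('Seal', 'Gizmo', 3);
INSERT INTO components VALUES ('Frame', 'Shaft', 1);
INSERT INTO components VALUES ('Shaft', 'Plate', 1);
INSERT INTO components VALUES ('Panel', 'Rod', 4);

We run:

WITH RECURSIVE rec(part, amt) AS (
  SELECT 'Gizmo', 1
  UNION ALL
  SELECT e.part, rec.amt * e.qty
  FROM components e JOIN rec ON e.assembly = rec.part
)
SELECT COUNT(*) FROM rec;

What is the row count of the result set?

Base: (Gizmo, amt=1).
Iteration 1: components of {Gizmo} -> Frame = 1*1 = 1.
Iteration 2: components of {Frame} -> Shaft = 1*1 = 1.
Iteration 3: components of {Shaft} -> Plate = 1*1 = 1.
Iteration 4: no further components; recursion stops.
Total rows emitted: 4.

4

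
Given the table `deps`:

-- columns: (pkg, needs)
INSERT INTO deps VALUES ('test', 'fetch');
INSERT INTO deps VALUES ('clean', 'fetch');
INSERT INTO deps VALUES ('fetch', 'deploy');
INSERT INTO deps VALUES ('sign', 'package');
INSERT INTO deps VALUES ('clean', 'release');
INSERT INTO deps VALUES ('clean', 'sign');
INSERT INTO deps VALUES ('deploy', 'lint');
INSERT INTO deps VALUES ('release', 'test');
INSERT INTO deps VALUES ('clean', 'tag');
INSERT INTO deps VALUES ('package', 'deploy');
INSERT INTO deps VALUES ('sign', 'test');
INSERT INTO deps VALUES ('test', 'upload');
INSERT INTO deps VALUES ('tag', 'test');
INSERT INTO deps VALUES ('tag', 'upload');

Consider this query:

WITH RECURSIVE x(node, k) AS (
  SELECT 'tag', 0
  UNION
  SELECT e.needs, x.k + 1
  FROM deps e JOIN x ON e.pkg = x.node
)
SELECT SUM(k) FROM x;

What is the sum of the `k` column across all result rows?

Base: (tag, k=0).
Iteration 1: edges from {tag} -> (test, k=1), (upload, k=1).
Iteration 2: edges from {test,upload} -> (fetch, k=2), (upload, k=2).
Iteration 3: edges from {fetch,upload} -> (deploy, k=3).
Iteration 4: edges from {deploy} -> (lint, k=4).
Iteration 5: no outgoing edges from {lint}; recursion stops.
SUM(k) = 0 + 1 + 1 + 2 + 2 + 3 + 4 = 13.

13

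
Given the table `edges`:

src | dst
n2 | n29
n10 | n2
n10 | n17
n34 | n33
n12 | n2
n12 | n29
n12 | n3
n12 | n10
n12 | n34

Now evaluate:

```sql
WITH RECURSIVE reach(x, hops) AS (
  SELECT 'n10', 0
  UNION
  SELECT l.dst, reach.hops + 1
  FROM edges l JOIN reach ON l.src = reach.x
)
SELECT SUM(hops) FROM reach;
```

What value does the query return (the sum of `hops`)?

4

Base: (n10, hops=0).
Iteration 1: edges from {n10} -> (n17, hops=1), (n2, hops=1).
Iteration 2: edges from {n17,n2} -> (n29, hops=2).
Iteration 3: no outgoing edges from {n29}; recursion stops.
SUM(hops) = 0 + 1 + 1 + 2 = 4.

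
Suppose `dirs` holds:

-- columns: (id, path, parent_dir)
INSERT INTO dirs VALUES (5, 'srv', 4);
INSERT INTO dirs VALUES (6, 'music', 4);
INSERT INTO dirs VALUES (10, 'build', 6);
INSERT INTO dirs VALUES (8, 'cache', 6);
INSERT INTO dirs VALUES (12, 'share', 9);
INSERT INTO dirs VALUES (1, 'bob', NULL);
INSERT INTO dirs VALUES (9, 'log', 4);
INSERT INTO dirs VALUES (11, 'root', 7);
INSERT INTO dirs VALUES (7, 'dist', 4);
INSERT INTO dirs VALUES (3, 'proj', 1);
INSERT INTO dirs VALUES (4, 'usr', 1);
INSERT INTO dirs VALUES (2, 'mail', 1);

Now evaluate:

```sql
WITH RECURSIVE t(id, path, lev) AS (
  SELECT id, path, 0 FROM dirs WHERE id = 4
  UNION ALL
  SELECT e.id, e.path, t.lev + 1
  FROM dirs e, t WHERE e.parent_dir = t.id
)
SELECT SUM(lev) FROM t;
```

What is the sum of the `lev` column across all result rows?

12

Base: id=4 (usr) at lev 0.
Iteration 1: rows with parent_dir in {4} -> srv (id 5, lev 1), music (id 6, lev 1), dist (id 7, lev 1), log (id 9, lev 1).
Iteration 2: rows with parent_dir in {5,6,7,9} -> cache (id 8, lev 2), build (id 10, lev 2), root (id 11, lev 2), share (id 12, lev 2).
Iteration 3: no rows with parent_dir in {8,10,11,12}; recursion stops.
SUM(lev) = 0 + 1 + 1 + 1 + 1 + 2 + 2 + 2 + 2 = 12.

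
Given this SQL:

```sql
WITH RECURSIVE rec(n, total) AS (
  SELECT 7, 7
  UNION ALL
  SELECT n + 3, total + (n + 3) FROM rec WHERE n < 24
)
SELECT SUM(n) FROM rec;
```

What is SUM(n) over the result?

112

Base: n=7, total=7.
Iteration 1: 7 < 24 holds -> n = 7 + 3 = 10, total = 7 + 10 = 17.
Iteration 2: 10 < 24 holds -> n = 10 + 3 = 13, total = 17 + 13 = 30.
Iteration 3: 13 < 24 holds -> n = 13 + 3 = 16, total = 30 + 16 = 46.
Iteration 4: 16 < 24 holds -> n = 16 + 3 = 19, total = 46 + 19 = 65.
Iteration 5: 19 < 24 holds -> n = 19 + 3 = 22, total = 65 + 22 = 87.
Iteration 6: 22 < 24 holds -> n = 22 + 3 = 25, total = 87 + 25 = 112.
Iteration 7: 25 < 24 fails; recursion stops.
SUM(n) = 7 + 10 + 13 + 16 + 19 + 22 + 25 = 112.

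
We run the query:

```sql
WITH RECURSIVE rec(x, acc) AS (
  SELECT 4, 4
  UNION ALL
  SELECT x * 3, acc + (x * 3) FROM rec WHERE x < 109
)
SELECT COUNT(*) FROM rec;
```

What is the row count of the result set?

Base: x=4, acc=4.
Iteration 1: 4 < 109 holds -> x = 4 * 3 = 12, acc = 4 + 12 = 16.
Iteration 2: 12 < 109 holds -> x = 12 * 3 = 36, acc = 16 + 36 = 52.
Iteration 3: 36 < 109 holds -> x = 36 * 3 = 108, acc = 52 + 108 = 160.
Iteration 4: 108 < 109 holds -> x = 108 * 3 = 324, acc = 160 + 324 = 484.
Iteration 5: 324 < 109 fails; recursion stops.
Total rows emitted: 5.

5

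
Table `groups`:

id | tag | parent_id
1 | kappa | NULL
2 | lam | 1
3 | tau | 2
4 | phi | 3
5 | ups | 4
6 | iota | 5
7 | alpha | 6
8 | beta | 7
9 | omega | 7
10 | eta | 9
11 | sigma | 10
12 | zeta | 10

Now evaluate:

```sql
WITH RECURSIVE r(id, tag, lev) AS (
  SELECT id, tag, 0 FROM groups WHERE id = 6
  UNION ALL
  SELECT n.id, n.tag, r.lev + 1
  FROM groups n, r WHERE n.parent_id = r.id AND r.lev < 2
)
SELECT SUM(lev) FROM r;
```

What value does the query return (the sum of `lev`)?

5

Base: id=6 (iota) at lev 0.
Iteration 1: rows with parent_id in {6} -> alpha (id 7, lev 1).
Iteration 2: rows with parent_id in {7} -> beta (id 8, lev 2), omega (id 9, lev 2).
Iteration 3: lev < 2 fails for all current rows; recursion stops.
SUM(lev) = 0 + 1 + 2 + 2 = 5.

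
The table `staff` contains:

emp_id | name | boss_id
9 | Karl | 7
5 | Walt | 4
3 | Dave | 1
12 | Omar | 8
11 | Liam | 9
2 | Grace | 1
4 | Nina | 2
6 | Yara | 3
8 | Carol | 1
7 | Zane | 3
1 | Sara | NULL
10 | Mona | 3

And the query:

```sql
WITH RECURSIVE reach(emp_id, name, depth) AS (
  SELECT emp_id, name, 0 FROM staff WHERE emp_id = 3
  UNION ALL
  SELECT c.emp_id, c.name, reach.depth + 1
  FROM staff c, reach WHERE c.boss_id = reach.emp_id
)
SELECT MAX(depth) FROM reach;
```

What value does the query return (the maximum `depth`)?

3

Base: emp_id=3 (Dave) at depth 0.
Iteration 1: rows with boss_id in {3} -> Yara (id 6, depth 1), Zane (id 7, depth 1), Mona (id 10, depth 1).
Iteration 2: rows with boss_id in {6,7,10} -> Karl (id 9, depth 2).
Iteration 3: rows with boss_id in {9} -> Liam (id 11, depth 3).
Iteration 4: no rows with boss_id in {11}; recursion stops.
depth values: 0, 1, 1, 1, 2, 3; the maximum is 3.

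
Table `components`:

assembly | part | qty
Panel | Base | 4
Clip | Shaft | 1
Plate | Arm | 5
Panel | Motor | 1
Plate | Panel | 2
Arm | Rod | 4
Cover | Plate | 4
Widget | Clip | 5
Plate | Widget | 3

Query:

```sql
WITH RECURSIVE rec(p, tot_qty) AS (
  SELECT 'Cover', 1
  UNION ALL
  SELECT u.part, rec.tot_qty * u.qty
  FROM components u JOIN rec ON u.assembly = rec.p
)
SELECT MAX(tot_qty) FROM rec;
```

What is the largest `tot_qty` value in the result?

80

Base: (Cover, tot_qty=1).
Iteration 1: components of {Cover} -> Plate = 1*4 = 4.
Iteration 2: components of {Plate} -> Arm = 4*5 = 20, Panel = 4*2 = 8, Widget = 4*3 = 12.
Iteration 3: components of {Arm,Panel,Widget} -> Base = 8*4 = 32, Clip = 12*5 = 60, Motor = 8*1 = 8, Rod = 20*4 = 80.
Iteration 4: components of {Base,Clip,Motor,Rod} -> Shaft = 60*1 = 60.
Iteration 5: no further components; recursion stops.
tot_qty values: 1, 4, 20, 12, 8, 80, 60, 32, 8, 60; the maximum is 80.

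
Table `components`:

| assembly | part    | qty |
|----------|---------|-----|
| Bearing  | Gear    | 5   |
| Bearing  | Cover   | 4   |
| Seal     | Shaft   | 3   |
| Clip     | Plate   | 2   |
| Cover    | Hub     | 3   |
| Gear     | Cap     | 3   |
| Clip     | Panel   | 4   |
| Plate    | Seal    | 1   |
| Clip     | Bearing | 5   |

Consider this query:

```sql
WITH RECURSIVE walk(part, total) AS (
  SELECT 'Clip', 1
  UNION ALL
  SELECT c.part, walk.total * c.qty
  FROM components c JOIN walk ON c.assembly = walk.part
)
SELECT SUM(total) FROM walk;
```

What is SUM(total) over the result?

200

Base: (Clip, total=1).
Iteration 1: components of {Clip} -> Bearing = 1*5 = 5, Panel = 1*4 = 4, Plate = 1*2 = 2.
Iteration 2: components of {Bearing,Panel,Plate} -> Cover = 5*4 = 20, Gear = 5*5 = 25, Seal = 2*1 = 2.
Iteration 3: components of {Cover,Gear,Seal} -> Cap = 25*3 = 75, Hub = 20*3 = 60, Shaft = 2*3 = 6.
Iteration 4: no further components; recursion stops.
SUM(total) = 1 + 2 + 4 + 5 + 2 + 25 + 20 + 6 + 75 + 60 = 200.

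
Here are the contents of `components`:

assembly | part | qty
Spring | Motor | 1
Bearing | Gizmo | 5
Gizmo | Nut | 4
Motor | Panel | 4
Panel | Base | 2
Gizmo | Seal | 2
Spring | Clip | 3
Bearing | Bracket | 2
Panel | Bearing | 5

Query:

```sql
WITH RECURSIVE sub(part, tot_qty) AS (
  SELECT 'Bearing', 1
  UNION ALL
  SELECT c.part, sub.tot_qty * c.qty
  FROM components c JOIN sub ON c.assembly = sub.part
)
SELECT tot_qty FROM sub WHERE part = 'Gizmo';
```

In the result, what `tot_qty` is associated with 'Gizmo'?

Base: (Bearing, tot_qty=1).
Iteration 1: components of {Bearing} -> Bracket = 1*2 = 2, Gizmo = 1*5 = 5.
Iteration 2: components of {Bracket,Gizmo} -> Nut = 5*4 = 20, Seal = 5*2 = 10.
Iteration 3: no further components; recursion stops.

5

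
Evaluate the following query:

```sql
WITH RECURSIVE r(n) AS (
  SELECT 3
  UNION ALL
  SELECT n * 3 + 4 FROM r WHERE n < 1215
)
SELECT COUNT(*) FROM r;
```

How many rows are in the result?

7

Base: n=3.
Iteration 1: 3 < 1215 holds -> n = 3 * 3 + 4 = 13.
Iteration 2: 13 < 1215 holds -> n = 13 * 3 + 4 = 43.
Iteration 3: 43 < 1215 holds -> n = 43 * 3 + 4 = 133.
Iteration 4: 133 < 1215 holds -> n = 133 * 3 + 4 = 403.
Iteration 5: 403 < 1215 holds -> n = 403 * 3 + 4 = 1213.
Iteration 6: 1213 < 1215 holds -> n = 1213 * 3 + 4 = 3643.
Iteration 7: 3643 < 1215 fails; recursion stops.
Total rows emitted: 7.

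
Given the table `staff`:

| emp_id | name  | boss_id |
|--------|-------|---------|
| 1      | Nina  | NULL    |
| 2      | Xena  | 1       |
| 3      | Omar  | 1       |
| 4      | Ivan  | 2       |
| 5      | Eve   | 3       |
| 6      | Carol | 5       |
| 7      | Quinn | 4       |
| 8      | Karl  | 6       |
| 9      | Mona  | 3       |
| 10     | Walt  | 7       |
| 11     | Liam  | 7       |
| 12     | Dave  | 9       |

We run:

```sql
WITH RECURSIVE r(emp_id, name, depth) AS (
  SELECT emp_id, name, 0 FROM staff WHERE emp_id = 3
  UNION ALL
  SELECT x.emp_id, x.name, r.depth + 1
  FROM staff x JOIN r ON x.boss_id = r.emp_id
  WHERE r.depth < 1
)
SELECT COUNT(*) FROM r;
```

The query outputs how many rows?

Base: emp_id=3 (Omar) at depth 0.
Iteration 1: rows with boss_id in {3} -> Eve (id 5, depth 1), Mona (id 9, depth 1).
Iteration 2: depth < 1 fails for all current rows; recursion stops.
Total rows emitted: 3.

3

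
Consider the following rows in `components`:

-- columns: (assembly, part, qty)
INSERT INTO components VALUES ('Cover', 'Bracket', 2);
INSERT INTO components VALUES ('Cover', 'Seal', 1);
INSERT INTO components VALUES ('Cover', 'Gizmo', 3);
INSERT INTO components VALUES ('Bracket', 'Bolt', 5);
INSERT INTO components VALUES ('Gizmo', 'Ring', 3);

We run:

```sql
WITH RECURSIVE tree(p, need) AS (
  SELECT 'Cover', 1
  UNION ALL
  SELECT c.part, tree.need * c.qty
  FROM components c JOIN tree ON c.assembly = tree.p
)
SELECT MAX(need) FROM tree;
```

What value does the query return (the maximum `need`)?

10

Base: (Cover, need=1).
Iteration 1: components of {Cover} -> Bracket = 1*2 = 2, Gizmo = 1*3 = 3, Seal = 1*1 = 1.
Iteration 2: components of {Bracket,Gizmo,Seal} -> Bolt = 2*5 = 10, Ring = 3*3 = 9.
Iteration 3: no further components; recursion stops.
need values: 1, 2, 1, 3, 10, 9; the maximum is 10.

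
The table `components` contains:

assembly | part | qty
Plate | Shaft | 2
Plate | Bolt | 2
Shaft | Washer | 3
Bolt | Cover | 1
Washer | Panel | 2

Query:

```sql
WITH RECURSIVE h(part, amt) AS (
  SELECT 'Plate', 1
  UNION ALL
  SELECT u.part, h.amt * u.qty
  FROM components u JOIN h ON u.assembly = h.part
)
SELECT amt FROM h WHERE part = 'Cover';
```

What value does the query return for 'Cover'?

2

Base: (Plate, amt=1).
Iteration 1: components of {Plate} -> Bolt = 1*2 = 2, Shaft = 1*2 = 2.
Iteration 2: components of {Bolt,Shaft} -> Cover = 2*1 = 2, Washer = 2*3 = 6.
Iteration 3: components of {Cover,Washer} -> Panel = 6*2 = 12.
Iteration 4: no further components; recursion stops.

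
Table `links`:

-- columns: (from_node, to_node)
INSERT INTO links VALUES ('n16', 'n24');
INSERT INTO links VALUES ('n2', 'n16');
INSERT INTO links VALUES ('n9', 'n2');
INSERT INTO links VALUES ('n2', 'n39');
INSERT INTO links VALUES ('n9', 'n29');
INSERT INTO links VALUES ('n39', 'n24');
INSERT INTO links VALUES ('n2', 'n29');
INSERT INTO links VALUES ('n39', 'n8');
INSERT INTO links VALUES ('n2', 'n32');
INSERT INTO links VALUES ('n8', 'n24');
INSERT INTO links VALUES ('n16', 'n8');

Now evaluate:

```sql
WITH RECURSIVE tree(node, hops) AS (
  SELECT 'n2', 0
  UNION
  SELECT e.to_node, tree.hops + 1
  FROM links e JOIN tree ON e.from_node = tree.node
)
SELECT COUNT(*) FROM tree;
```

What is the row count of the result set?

8

Base: (n2, hops=0).
Iteration 1: edges from {n2} -> (n16, hops=1), (n29, hops=1), (n32, hops=1), (n39, hops=1).
Iteration 2: edges from {n16,n29,n32,n39} -> (n24, hops=2), (n8, hops=2). [UNION drops 2 duplicate row(s)]
Iteration 3: edges from {n24,n8} -> (n24, hops=3).
Iteration 4: no outgoing edges from {n24}; recursion stops.
Total rows emitted: 8.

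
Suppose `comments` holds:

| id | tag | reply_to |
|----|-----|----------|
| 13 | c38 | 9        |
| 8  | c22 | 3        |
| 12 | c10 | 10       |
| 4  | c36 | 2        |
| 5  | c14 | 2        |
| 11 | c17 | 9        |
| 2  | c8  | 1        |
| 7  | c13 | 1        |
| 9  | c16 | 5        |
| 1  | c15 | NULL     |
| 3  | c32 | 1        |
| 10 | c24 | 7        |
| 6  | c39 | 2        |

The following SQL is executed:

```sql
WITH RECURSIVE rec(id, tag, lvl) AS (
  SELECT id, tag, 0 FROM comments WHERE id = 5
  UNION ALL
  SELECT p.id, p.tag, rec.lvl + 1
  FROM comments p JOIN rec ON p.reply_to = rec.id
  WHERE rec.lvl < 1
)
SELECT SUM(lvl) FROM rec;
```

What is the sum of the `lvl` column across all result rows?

Base: id=5 (c14) at lvl 0.
Iteration 1: rows with reply_to in {5} -> c16 (id 9, lvl 1).
Iteration 2: lvl < 1 fails for all current rows; recursion stops.
SUM(lvl) = 0 + 1 = 1.

1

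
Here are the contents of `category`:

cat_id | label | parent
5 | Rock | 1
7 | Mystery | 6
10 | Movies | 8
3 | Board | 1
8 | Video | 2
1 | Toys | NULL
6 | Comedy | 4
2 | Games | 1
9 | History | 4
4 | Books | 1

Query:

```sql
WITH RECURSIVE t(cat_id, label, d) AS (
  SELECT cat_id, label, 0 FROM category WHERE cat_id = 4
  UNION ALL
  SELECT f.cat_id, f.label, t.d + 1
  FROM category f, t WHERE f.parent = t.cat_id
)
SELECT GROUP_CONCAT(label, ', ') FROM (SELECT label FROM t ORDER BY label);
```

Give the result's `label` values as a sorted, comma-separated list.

Base: cat_id=4 (Books) at d 0.
Iteration 1: rows with parent in {4} -> Comedy (id 6, d 1), History (id 9, d 1).
Iteration 2: rows with parent in {6,9} -> Mystery (id 7, d 2).
Iteration 3: no rows with parent in {7}; recursion stops.

Books, Comedy, History, Mystery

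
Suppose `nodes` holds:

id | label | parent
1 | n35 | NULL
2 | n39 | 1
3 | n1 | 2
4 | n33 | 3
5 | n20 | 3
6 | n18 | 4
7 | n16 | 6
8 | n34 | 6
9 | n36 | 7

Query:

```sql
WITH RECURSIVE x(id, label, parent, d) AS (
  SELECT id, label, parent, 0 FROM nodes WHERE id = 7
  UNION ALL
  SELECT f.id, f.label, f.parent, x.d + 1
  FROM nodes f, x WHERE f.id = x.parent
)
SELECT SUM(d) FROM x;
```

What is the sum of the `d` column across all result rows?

15

Base: id=7 (n16), parent=6, d 0.
Iteration 1: join on id=6 -> n18 (id 6, parent=4, d 1).
Iteration 2: join on id=4 -> n33 (id 4, parent=3, d 2).
Iteration 3: join on id=3 -> n1 (id 3, parent=2, d 3).
Iteration 4: join on id=2 -> n39 (id 2, parent=1, d 4).
Iteration 5: join on id=1 -> n35 (id 1, parent=NULL, d 5).
Iteration 6: parent is NULL; no match; recursion stops.
SUM(d) = 0 + 1 + 2 + 3 + 4 + 5 = 15.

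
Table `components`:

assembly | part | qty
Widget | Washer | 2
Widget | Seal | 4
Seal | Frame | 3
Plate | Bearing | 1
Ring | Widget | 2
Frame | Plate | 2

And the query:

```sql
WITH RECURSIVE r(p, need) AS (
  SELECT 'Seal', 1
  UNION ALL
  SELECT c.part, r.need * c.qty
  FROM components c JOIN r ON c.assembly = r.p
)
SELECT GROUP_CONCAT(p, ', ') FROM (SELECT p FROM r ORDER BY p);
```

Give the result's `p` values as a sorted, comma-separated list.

Bearing, Frame, Plate, Seal

Base: (Seal, need=1).
Iteration 1: components of {Seal} -> Frame = 1*3 = 3.
Iteration 2: components of {Frame} -> Plate = 3*2 = 6.
Iteration 3: components of {Plate} -> Bearing = 6*1 = 6.
Iteration 4: no further components; recursion stops.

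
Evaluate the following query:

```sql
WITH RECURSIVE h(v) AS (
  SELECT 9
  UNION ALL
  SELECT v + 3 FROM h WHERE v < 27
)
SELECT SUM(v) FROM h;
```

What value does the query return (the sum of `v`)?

Base: v=9.
Iteration 1: 9 < 27 holds -> v = 9 + 3 = 12.
Iteration 2: 12 < 27 holds -> v = 12 + 3 = 15.
Iteration 3: 15 < 27 holds -> v = 15 + 3 = 18.
Iteration 4: 18 < 27 holds -> v = 18 + 3 = 21.
Iteration 5: 21 < 27 holds -> v = 21 + 3 = 24.
Iteration 6: 24 < 27 holds -> v = 24 + 3 = 27.
Iteration 7: 27 < 27 fails; recursion stops.
SUM(v) = 9 + 12 + 15 + 18 + 21 + 24 + 27 = 126.

126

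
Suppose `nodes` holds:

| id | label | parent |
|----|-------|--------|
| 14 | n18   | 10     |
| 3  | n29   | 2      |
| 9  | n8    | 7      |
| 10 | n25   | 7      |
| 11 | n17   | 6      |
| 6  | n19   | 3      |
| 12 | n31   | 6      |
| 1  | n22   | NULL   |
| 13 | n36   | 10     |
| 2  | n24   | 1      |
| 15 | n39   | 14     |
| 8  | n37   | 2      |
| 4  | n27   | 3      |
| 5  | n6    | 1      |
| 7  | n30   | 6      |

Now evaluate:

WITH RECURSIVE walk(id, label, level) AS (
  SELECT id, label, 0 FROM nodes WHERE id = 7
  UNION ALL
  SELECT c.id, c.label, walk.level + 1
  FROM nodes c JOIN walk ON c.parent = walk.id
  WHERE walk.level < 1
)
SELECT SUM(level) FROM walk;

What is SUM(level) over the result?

2

Base: id=7 (n30) at level 0.
Iteration 1: rows with parent in {7} -> n8 (id 9, level 1), n25 (id 10, level 1).
Iteration 2: level < 1 fails for all current rows; recursion stops.
SUM(level) = 0 + 1 + 1 = 2.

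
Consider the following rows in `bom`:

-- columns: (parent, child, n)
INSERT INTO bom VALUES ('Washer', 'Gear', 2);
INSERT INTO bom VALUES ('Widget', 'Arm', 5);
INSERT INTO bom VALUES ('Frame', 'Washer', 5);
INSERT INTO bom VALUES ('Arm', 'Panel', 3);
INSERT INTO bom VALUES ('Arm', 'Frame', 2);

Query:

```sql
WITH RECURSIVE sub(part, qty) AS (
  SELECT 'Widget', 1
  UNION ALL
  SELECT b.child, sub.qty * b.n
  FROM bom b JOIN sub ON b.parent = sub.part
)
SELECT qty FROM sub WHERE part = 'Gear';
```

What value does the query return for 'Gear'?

100

Base: (Widget, qty=1).
Iteration 1: components of {Widget} -> Arm = 1*5 = 5.
Iteration 2: components of {Arm} -> Frame = 5*2 = 10, Panel = 5*3 = 15.
Iteration 3: components of {Frame,Panel} -> Washer = 10*5 = 50.
Iteration 4: components of {Washer} -> Gear = 50*2 = 100.
Iteration 5: no further components; recursion stops.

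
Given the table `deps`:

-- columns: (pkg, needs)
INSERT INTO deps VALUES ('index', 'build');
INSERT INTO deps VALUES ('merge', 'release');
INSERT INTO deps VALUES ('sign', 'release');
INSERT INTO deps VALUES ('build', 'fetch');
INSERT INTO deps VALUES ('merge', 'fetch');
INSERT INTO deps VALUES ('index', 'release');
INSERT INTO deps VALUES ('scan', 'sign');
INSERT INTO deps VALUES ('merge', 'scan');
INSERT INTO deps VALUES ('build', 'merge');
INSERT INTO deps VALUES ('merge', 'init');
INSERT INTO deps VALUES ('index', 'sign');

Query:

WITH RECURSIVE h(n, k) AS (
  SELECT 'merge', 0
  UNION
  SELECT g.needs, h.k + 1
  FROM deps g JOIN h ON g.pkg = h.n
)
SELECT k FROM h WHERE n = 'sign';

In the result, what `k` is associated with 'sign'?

Base: (merge, k=0).
Iteration 1: edges from {merge} -> (fetch, k=1), (init, k=1), (release, k=1), (scan, k=1).
Iteration 2: edges from {fetch,init,release,scan} -> (sign, k=2).
Iteration 3: edges from {sign} -> (release, k=3).
Iteration 4: no outgoing edges from {release}; recursion stops.

2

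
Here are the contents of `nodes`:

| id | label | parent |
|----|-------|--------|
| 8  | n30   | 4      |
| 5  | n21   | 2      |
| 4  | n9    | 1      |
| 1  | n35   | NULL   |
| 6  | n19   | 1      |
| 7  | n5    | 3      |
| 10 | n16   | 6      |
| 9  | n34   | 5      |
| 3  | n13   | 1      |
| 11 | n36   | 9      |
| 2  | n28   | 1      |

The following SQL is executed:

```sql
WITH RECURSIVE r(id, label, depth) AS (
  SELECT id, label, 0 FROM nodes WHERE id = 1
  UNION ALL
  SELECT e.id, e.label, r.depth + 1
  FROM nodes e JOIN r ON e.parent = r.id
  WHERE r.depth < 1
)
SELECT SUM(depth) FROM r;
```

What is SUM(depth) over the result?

4

Base: id=1 (n35) at depth 0.
Iteration 1: rows with parent in {1} -> n28 (id 2, depth 1), n13 (id 3, depth 1), n9 (id 4, depth 1), n19 (id 6, depth 1).
Iteration 2: depth < 1 fails for all current rows; recursion stops.
SUM(depth) = 0 + 1 + 1 + 1 + 1 = 4.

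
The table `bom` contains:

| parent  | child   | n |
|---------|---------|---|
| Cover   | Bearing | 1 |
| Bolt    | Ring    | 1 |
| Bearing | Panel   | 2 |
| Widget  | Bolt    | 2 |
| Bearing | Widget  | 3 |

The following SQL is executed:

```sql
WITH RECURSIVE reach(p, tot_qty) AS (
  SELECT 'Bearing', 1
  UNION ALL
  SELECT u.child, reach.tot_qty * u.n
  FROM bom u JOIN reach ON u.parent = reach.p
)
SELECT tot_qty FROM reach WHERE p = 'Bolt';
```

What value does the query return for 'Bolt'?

Base: (Bearing, tot_qty=1).
Iteration 1: components of {Bearing} -> Panel = 1*2 = 2, Widget = 1*3 = 3.
Iteration 2: components of {Panel,Widget} -> Bolt = 3*2 = 6.
Iteration 3: components of {Bolt} -> Ring = 6*1 = 6.
Iteration 4: no further components; recursion stops.

6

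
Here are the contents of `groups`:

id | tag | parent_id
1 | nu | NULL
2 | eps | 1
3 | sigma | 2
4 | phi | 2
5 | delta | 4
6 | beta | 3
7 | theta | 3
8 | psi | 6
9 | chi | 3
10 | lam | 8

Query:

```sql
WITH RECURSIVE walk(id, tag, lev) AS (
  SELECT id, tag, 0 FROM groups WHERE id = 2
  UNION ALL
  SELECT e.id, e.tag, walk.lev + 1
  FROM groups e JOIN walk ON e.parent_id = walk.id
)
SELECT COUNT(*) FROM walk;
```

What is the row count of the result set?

Base: id=2 (eps) at lev 0.
Iteration 1: rows with parent_id in {2} -> sigma (id 3, lev 1), phi (id 4, lev 1).
Iteration 2: rows with parent_id in {3,4} -> delta (id 5, lev 2), beta (id 6, lev 2), theta (id 7, lev 2), chi (id 9, lev 2).
Iteration 3: rows with parent_id in {5,6,7,9} -> psi (id 8, lev 3).
Iteration 4: rows with parent_id in {8} -> lam (id 10, lev 4).
Iteration 5: no rows with parent_id in {10}; recursion stops.
Total rows emitted: 9.

9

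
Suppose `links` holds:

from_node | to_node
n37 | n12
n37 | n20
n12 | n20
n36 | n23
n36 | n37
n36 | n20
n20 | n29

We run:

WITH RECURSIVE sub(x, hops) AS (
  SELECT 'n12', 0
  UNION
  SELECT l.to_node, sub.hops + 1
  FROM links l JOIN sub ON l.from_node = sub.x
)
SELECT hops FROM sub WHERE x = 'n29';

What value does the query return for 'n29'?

2

Base: (n12, hops=0).
Iteration 1: edges from {n12} -> (n20, hops=1).
Iteration 2: edges from {n20} -> (n29, hops=2).
Iteration 3: no outgoing edges from {n29}; recursion stops.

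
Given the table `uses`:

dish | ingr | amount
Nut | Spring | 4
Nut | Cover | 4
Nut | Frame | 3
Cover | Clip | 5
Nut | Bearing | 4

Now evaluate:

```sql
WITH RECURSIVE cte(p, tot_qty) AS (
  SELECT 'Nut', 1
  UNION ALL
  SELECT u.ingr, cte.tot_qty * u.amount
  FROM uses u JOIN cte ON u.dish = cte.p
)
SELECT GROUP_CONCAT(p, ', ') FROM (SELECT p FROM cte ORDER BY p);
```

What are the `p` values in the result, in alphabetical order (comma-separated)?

Base: (Nut, tot_qty=1).
Iteration 1: components of {Nut} -> Bearing = 1*4 = 4, Cover = 1*4 = 4, Frame = 1*3 = 3, Spring = 1*4 = 4.
Iteration 2: components of {Bearing,Cover,Frame,Spring} -> Clip = 4*5 = 20.
Iteration 3: no further components; recursion stops.

Bearing, Clip, Cover, Frame, Nut, Spring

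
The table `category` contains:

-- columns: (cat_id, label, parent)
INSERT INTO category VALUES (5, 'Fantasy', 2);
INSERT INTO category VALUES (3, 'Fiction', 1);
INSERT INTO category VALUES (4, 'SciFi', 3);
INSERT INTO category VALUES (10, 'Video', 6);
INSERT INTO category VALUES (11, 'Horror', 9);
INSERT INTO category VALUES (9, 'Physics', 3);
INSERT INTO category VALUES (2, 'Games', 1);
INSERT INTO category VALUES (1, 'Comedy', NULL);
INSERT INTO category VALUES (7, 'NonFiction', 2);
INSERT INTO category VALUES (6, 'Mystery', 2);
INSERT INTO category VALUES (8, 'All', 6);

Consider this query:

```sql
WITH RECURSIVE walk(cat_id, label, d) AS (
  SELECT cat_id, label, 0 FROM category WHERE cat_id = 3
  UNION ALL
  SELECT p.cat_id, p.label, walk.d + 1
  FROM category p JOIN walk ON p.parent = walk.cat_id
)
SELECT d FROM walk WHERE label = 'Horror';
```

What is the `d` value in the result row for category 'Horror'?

2

Base: cat_id=3 (Fiction) at d 0.
Iteration 1: rows with parent in {3} -> SciFi (id 4, d 1), Physics (id 9, d 1).
Iteration 2: rows with parent in {4,9} -> Horror (id 11, d 2).
Iteration 3: no rows with parent in {11}; recursion stops.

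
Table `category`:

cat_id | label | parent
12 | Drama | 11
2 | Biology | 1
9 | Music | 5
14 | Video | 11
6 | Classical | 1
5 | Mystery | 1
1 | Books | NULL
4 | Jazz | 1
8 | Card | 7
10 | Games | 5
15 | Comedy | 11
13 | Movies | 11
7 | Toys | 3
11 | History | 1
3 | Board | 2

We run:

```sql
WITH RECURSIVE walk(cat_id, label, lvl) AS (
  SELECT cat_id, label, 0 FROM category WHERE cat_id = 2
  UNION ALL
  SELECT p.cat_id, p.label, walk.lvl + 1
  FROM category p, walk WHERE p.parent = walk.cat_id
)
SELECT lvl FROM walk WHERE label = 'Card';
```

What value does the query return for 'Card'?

3

Base: cat_id=2 (Biology) at lvl 0.
Iteration 1: rows with parent in {2} -> Board (id 3, lvl 1).
Iteration 2: rows with parent in {3} -> Toys (id 7, lvl 2).
Iteration 3: rows with parent in {7} -> Card (id 8, lvl 3).
Iteration 4: no rows with parent in {8}; recursion stops.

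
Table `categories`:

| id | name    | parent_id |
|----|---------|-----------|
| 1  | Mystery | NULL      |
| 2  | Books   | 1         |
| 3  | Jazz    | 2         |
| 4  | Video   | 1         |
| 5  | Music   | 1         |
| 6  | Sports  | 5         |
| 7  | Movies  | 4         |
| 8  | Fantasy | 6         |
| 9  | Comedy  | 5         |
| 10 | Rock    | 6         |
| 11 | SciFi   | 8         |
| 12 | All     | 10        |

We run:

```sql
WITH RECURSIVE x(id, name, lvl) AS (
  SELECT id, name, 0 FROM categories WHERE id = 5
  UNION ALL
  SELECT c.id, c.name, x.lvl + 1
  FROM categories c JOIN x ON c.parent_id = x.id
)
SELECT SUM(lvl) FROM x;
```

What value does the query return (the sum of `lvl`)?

Base: id=5 (Music) at lvl 0.
Iteration 1: rows with parent_id in {5} -> Sports (id 6, lvl 1), Comedy (id 9, lvl 1).
Iteration 2: rows with parent_id in {6,9} -> Fantasy (id 8, lvl 2), Rock (id 10, lvl 2).
Iteration 3: rows with parent_id in {8,10} -> SciFi (id 11, lvl 3), All (id 12, lvl 3).
Iteration 4: no rows with parent_id in {11,12}; recursion stops.
SUM(lvl) = 0 + 1 + 1 + 2 + 2 + 3 + 3 = 12.

12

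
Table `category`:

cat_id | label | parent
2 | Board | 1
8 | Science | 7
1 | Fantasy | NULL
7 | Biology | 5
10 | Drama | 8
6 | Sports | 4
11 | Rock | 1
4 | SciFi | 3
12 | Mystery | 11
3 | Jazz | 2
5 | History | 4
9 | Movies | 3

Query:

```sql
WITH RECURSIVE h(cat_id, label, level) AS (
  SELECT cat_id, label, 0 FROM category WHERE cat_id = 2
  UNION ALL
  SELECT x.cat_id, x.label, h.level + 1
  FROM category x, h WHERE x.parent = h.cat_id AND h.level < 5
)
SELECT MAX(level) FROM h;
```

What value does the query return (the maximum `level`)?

Base: cat_id=2 (Board) at level 0.
Iteration 1: rows with parent in {2} -> Jazz (id 3, level 1).
Iteration 2: rows with parent in {3} -> SciFi (id 4, level 2), Movies (id 9, level 2).
Iteration 3: rows with parent in {4,9} -> History (id 5, level 3), Sports (id 6, level 3).
Iteration 4: rows with parent in {5,6} -> Biology (id 7, level 4).
Iteration 5: rows with parent in {7} -> Science (id 8, level 5).
Iteration 6: level < 5 fails for all current rows; recursion stops.
level values: 0, 1, 2, 2, 3, 3, 4, 5; the maximum is 5.

5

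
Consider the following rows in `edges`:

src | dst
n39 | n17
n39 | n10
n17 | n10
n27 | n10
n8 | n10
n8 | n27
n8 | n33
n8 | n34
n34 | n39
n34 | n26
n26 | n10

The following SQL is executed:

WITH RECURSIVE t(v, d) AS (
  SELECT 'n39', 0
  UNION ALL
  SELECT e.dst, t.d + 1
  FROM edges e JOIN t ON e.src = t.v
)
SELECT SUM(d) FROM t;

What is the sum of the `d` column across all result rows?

Base: (n39, d=0).
Iteration 1: edges from {n39} -> (n10, d=1), (n17, d=1).
Iteration 2: edges from {n10,n17} -> (n10, d=2).
Iteration 3: no outgoing edges from {n10}; recursion stops.
SUM(d) = 0 + 1 + 1 + 2 = 4.

4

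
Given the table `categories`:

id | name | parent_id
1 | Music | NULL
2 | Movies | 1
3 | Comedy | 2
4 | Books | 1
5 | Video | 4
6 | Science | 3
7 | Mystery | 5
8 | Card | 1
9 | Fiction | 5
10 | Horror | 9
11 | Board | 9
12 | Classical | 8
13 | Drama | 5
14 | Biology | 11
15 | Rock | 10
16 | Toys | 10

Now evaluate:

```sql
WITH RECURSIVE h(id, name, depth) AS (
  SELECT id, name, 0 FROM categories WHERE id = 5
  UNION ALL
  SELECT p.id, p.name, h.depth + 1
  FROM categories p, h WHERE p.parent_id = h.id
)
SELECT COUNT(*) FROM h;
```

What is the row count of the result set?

9

Base: id=5 (Video) at depth 0.
Iteration 1: rows with parent_id in {5} -> Mystery (id 7, depth 1), Fiction (id 9, depth 1), Drama (id 13, depth 1).
Iteration 2: rows with parent_id in {7,9,13} -> Horror (id 10, depth 2), Board (id 11, depth 2).
Iteration 3: rows with parent_id in {10,11} -> Biology (id 14, depth 3), Rock (id 15, depth 3), Toys (id 16, depth 3).
Iteration 4: no rows with parent_id in {14,15,16}; recursion stops.
Total rows emitted: 9.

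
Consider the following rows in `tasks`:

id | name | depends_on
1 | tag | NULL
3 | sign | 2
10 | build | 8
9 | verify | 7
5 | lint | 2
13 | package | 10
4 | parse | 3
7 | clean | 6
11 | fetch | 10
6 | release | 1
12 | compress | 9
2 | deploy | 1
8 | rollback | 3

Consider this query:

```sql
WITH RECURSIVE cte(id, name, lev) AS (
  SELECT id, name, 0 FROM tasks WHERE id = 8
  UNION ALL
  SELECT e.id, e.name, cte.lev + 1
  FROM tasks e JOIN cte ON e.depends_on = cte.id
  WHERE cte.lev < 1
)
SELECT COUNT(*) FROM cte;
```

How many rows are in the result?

2

Base: id=8 (rollback) at lev 0.
Iteration 1: rows with depends_on in {8} -> build (id 10, lev 1).
Iteration 2: lev < 1 fails for all current rows; recursion stops.
Total rows emitted: 2.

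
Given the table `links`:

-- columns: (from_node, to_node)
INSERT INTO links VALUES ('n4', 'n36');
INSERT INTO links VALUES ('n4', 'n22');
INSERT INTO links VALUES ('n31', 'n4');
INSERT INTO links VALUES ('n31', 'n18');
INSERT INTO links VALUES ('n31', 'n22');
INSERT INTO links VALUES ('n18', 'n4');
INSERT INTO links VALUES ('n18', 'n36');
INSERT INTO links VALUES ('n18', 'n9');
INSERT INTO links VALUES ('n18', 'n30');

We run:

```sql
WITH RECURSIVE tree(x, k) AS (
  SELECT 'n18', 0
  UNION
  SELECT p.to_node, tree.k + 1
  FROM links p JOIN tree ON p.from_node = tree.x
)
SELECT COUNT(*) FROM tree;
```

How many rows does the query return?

Base: (n18, k=0).
Iteration 1: edges from {n18} -> (n30, k=1), (n36, k=1), (n4, k=1), (n9, k=1).
Iteration 2: edges from {n30,n36,n4,n9} -> (n22, k=2), (n36, k=2).
Iteration 3: no outgoing edges from {n22,n36}; recursion stops.
Total rows emitted: 7.

7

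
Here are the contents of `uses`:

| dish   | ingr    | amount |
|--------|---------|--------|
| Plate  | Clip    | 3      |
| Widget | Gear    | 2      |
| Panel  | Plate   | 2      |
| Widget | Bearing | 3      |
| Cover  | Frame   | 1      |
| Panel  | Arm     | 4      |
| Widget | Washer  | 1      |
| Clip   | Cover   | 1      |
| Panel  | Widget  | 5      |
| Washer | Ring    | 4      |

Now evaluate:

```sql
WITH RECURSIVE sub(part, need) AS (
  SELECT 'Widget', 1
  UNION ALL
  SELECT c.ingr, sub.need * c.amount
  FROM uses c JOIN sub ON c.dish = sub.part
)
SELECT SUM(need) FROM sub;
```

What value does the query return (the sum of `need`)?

11

Base: (Widget, need=1).
Iteration 1: components of {Widget} -> Bearing = 1*3 = 3, Gear = 1*2 = 2, Washer = 1*1 = 1.
Iteration 2: components of {Bearing,Gear,Washer} -> Ring = 1*4 = 4.
Iteration 3: no further components; recursion stops.
SUM(need) = 1 + 3 + 2 + 1 + 4 = 11.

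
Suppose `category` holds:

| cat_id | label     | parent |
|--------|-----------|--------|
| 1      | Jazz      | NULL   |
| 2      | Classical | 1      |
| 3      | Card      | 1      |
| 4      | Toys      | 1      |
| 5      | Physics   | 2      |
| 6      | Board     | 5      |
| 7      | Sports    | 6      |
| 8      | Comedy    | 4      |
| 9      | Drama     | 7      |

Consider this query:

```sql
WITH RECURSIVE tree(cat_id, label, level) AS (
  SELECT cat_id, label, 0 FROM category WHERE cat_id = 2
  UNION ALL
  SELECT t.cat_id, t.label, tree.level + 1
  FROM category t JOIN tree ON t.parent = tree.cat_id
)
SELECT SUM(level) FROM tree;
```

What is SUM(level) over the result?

10

Base: cat_id=2 (Classical) at level 0.
Iteration 1: rows with parent in {2} -> Physics (id 5, level 1).
Iteration 2: rows with parent in {5} -> Board (id 6, level 2).
Iteration 3: rows with parent in {6} -> Sports (id 7, level 3).
Iteration 4: rows with parent in {7} -> Drama (id 9, level 4).
Iteration 5: no rows with parent in {9}; recursion stops.
SUM(level) = 0 + 1 + 2 + 3 + 4 = 10.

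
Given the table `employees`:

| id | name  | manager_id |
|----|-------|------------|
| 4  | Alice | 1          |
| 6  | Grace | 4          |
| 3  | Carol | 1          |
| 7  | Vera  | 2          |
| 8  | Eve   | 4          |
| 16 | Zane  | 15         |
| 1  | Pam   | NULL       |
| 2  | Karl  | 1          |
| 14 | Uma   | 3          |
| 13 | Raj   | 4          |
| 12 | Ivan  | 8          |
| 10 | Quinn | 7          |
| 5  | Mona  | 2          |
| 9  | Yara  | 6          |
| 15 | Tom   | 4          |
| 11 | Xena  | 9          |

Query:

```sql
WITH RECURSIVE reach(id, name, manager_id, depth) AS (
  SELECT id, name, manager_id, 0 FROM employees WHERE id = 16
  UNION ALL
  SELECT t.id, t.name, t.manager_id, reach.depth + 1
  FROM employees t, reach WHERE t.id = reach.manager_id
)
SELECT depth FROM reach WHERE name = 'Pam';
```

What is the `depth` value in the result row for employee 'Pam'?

3

Base: id=16 (Zane), manager_id=15, depth 0.
Iteration 1: join on id=15 -> Tom (id 15, manager_id=4, depth 1).
Iteration 2: join on id=4 -> Alice (id 4, manager_id=1, depth 2).
Iteration 3: join on id=1 -> Pam (id 1, manager_id=NULL, depth 3).
Iteration 4: manager_id is NULL; no match; recursion stops.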